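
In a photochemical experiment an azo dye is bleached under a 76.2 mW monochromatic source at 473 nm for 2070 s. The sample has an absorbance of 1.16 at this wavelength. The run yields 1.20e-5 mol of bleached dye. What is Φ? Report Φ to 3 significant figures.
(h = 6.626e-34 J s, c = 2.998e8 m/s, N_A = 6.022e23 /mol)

Photon energy at 473 nm: hc/λ = (6.626e-34)(2.998e8)/(473e-9) = 4.200e-19 J.
Energy delivered: (76.2 mW)(2070 s) = 157.7 J.
Photons incident: 157.7 / 4.200e-19 = 3.755e20, i.e. 3.755e20/6.022e23 = 6.235e-4 mol.
Fraction absorbed: 1 − 10^(−1.16) = 0.9308.
Photons absorbed: 0.9308 × 6.235e-4 = 5.804e-4 mol.
Φ = 1.20e-5 mol / 5.804e-4 mol photons = 0.0207.

Φ = 0.0207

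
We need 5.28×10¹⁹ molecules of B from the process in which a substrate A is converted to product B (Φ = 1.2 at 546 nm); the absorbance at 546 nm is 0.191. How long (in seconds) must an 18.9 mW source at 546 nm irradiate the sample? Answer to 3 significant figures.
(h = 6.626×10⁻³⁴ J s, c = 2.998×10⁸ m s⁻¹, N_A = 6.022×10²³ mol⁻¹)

Product: 5.28×10¹⁹ / 6.022×10²³ = 8.768×10⁻⁵ mol.
Photons that must be absorbed: 8.768×10⁻⁵ / 1.2 = 7.307×10⁻⁵ mol.
Fraction absorbed: 1 − 10^(−0.191) = 0.3558.
Incident photons needed: 7.307×10⁻⁵ / 0.3558 = 2.054×10⁻⁴ mol.
Photon energy: hc/λ = 3.638×10⁻¹⁹ J; per mole, 2.191×10⁵ J mol⁻¹.
Energy required: 2.054×10⁻⁴ × 2.191×10⁵ = 45.00 J.
Time: 45.00 J / 0.0189 W = 2380 s.

t ≈ 2380 s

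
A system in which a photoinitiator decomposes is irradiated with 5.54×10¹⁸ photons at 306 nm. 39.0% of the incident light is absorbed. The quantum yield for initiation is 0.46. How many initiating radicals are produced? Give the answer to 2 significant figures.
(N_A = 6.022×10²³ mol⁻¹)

Moles of photons: 5.54×10¹⁸ / 6.022×10²³ = 9.200×10⁻⁶ mol.
Photons absorbed: 0.390 × 9.200×10⁻⁶ = 3.588×10⁻⁶ mol.
Product: Φ × n_abs = 0.46 × 3.588×10⁻⁶ = 1.650×10⁻⁶ mol.
As a count: 1.650×10⁻⁶ × 6.022×10²³ = 9.9×10¹⁷.

9.9×10¹⁷ initiating radicals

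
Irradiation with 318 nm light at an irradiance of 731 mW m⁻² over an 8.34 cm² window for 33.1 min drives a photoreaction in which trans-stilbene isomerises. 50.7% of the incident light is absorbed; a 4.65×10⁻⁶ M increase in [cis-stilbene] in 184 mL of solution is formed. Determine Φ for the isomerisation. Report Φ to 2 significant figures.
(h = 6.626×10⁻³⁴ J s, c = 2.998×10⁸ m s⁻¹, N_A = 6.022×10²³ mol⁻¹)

Product: (4.65×10⁻⁶ M)(0.184 L) = 8.556×10⁻⁷ mol.
Photon energy at 318 nm: hc/λ = (6.626×10⁻³⁴)(2.998×10⁸)/(318×10⁻⁹) = 6.247×10⁻¹⁹ J.
Energy delivered: (731 mW m⁻²)(8.34×10⁻⁴ m²)(1986 s) = 1.211 J.
Photons incident: 1.211 / 6.247×10⁻¹⁹ = 1.939×10¹⁸, i.e. 1.939×10¹⁸/6.022×10²³ = 3.220×10⁻⁶ mol.
Photons absorbed: 0.507 × 3.220×10⁻⁶ = 1.633×10⁻⁶ mol.
Φ = 8.556×10⁻⁷ mol / 1.633×10⁻⁶ mol photons = 0.52.

Φ = 0.52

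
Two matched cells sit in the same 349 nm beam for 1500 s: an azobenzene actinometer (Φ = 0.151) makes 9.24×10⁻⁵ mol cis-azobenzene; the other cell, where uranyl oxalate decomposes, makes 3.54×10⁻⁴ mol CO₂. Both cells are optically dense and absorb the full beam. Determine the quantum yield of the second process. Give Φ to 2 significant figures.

Photons absorbed by the actinometer: 9.24×10⁻⁵ / 0.151 = 6.119×10⁻⁴ mol.
Φ(unknown) = 3.54×10⁻⁴ / 6.119×10⁻⁴ = 0.58.

Φ = 0.58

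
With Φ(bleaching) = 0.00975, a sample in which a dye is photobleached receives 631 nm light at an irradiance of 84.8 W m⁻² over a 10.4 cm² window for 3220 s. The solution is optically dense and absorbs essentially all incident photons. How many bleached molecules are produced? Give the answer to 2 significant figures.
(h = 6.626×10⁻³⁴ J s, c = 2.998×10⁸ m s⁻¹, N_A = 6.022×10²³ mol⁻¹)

Photon energy at 631 nm: hc/λ = (6.626×10⁻³⁴)(2.998×10⁸)/(631×10⁻⁹) = 3.148×10⁻¹⁹ J.
Energy delivered: (84.8 W m⁻²)(10.4×10⁻⁴ m²)(3220 s) = 284.0 J.
Photons incident: 284.0 / 3.148×10⁻¹⁹ = 9.022×10²⁰, i.e. 9.022×10²⁰/6.022×10²³ = 0.001498 mol.
Product: Φ × n_abs = 0.00975 × 0.001498 = 1.461×10⁻⁵ mol.
As a count: 1.461×10⁻⁵ × 6.022×10²³ = 8.8×10¹⁸.

8.8×10¹⁸ bleached molecules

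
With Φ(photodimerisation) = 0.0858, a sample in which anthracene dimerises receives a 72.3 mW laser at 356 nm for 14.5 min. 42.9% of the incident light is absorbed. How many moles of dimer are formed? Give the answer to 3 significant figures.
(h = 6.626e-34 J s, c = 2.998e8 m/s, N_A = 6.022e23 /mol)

Photon energy at 356 nm: hc/λ = (6.626e-34)(2.998e8)/(356e-9) = 5.580e-19 J.
Energy delivered: (72.3 mW)(870 s) = 62.90 J.
Photons incident: 62.90 / 5.580e-19 = 1.127e20, i.e. 1.127e20/6.022e23 = 1.871e-4 mol.
Photons absorbed: 0.429 × 1.871e-4 = 8.027e-5 mol.
Product: Φ × n_abs = 0.0858 × 8.027e-5 = 6.887e-6 mol.

6.89e-6 mol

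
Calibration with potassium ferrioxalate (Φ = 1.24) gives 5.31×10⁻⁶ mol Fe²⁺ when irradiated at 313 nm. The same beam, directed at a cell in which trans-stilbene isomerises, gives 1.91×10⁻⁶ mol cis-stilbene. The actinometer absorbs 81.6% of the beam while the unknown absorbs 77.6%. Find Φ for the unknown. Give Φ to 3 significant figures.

Photons absorbed by the actinometer: 5.31×10⁻⁶ / 1.24 = 4.282×10⁻⁶ mol.
Incident flux: 4.282×10⁻⁶ / 0.816 = 5.248×10⁻⁶ einstein.
Absorbed by unknown: 0.776 × 5.248×10⁻⁶ = 4.072×10⁻⁶ mol.
Φ(unknown) = 1.91×10⁻⁶ / 4.072×10⁻⁶ = 0.469.

Φ = 0.469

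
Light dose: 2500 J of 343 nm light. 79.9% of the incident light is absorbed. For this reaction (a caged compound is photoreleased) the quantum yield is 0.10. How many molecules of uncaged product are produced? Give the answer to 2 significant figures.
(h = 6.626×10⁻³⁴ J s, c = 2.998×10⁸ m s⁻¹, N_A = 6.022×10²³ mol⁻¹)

3.4×10²⁰ molecules

Photon energy at 343 nm: hc/λ = (6.626×10⁻³⁴)(2.998×10⁸)/(343×10⁻⁹) = 5.791×10⁻¹⁹ J.
Photons incident: 2500 / 5.791×10⁻¹⁹ = 4.317×10²¹, i.e. 4.317×10²¹/6.022×10²³ = 0.007169 mol.
Photons absorbed: 0.799 × 0.007169 = 0.005728 mol.
Product: Φ × n_abs = 0.10 × 0.005728 = 5.728×10⁻⁴ mol.
As a count: 5.728×10⁻⁴ × 6.022×10²³ = 3.4×10²⁰.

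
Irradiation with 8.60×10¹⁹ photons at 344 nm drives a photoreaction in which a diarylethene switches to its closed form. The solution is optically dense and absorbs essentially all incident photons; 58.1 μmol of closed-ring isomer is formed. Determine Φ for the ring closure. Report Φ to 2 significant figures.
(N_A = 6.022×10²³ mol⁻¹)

Φ = 0.41

Product: 58.1 μmol = 5.81×10⁻⁵ mol.
Moles of photons: 8.60×10¹⁹ / 6.022×10²³ = 1.428×10⁻⁴ mol.
Φ = 5.81×10⁻⁵ mol / 1.428×10⁻⁴ mol photons = 0.41.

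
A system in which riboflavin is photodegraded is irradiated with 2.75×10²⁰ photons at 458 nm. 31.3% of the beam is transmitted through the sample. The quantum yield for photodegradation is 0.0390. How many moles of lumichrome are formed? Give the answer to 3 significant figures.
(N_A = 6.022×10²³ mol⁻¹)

Moles of photons: 2.75×10²⁰ / 6.022×10²³ = 4.567×10⁻⁴ mol.
Fraction absorbed: 1 − 31.3/100 = 0.6870.
Photons absorbed: 0.6870 × 4.567×10⁻⁴ = 3.138×10⁻⁴ mol.
Product: Φ × n_abs = 0.0390 × 3.138×10⁻⁴ = 1.224×10⁻⁵ mol.

1.22×10⁻⁵ mol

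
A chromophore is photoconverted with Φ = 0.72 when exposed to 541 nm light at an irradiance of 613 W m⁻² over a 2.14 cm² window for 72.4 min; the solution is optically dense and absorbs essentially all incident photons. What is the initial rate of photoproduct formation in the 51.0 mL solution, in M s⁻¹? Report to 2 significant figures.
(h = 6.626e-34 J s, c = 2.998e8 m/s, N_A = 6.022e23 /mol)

8.4e-6 M s⁻¹

Photon energy at 541 nm: hc/λ = (6.626e-34)(2.998e8)/(541e-9) = 3.672e-19 J.
Energy delivered: (613 W m⁻²)(2.14e-4 m²)(4344 s) = 569.9 J.
Photons incident: 569.9 / 3.672e-19 = 1.552e21, i.e. 1.552e21/6.022e23 = 0.002577 mol.
Product formed: 0.72 × 0.002577 = 0.001855 mol.
Rate: 0.001855 mol / (4344 s × 0.051 L) = 8.4e-6 M s⁻¹.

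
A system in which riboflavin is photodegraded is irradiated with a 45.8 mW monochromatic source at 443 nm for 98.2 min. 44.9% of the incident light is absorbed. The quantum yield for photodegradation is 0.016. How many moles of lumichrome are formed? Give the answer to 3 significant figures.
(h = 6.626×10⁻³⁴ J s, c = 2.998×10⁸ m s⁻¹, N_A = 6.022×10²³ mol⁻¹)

7.18×10⁻⁶ mol

Photon energy at 443 nm: hc/λ = (6.626×10⁻³⁴)(2.998×10⁸)/(443×10⁻⁹) = 4.484×10⁻¹⁹ J.
Energy delivered: (45.8 mW)(5892 s) = 269.9 J.
Photons incident: 269.9 / 4.484×10⁻¹⁹ = 6.019×10²⁰, i.e. 6.019×10²⁰/6.022×10²³ = 9.995×10⁻⁴ mol.
Photons absorbed: 0.449 × 9.995×10⁻⁴ = 4.488×10⁻⁴ mol.
Product: Φ × n_abs = 0.016 × 4.488×10⁻⁴ = 7.181×10⁻⁶ mol.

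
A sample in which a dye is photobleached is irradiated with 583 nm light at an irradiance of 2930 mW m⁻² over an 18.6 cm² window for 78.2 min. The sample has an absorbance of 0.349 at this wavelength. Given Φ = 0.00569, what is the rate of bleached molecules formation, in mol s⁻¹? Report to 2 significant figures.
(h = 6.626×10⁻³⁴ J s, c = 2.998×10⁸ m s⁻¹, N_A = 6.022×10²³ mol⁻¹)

Photon energy at 583 nm: hc/λ = (6.626×10⁻³⁴)(2.998×10⁸)/(583×10⁻⁹) = 3.407×10⁻¹⁹ J.
Energy delivered: (2930 mW m⁻²)(18.6×10⁻⁴ m²)(4692 s) = 25.57 J.
Photons incident: 25.57 / 3.407×10⁻¹⁹ = 7.505×10¹⁹, i.e. 7.505×10¹⁹/6.022×10²³ = 1.246×10⁻⁴ mol.
Fraction absorbed: 1 − 10^(−0.349) = 0.5523.
Photons absorbed: 0.5523 × 1.246×10⁻⁴ = 6.882×10⁻⁵ mol.
Product formed: 0.00569 × 6.882×10⁻⁵ = 3.916×10⁻⁷ mol.
Rate: 3.916×10⁻⁷ / 4692 s = 8.3×10⁻¹¹ mol s⁻¹.

8.3×10⁻¹¹ mol s⁻¹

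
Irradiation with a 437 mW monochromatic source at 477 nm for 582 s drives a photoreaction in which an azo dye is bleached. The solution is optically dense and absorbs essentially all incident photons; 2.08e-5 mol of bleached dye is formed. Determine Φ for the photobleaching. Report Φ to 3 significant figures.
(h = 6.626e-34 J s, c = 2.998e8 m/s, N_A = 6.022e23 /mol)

Φ = 0.0205

Photon energy at 477 nm: hc/λ = (6.626e-34)(2.998e8)/(477e-9) = 4.165e-19 J.
Energy delivered: (437 mW)(582 s) = 254.3 J.
Photons incident: 254.3 / 4.165e-19 = 6.106e20, i.e. 6.106e20/6.022e23 = 0.001014 mol.
Φ = 2.08e-5 mol / 0.001014 mol photons = 0.0205.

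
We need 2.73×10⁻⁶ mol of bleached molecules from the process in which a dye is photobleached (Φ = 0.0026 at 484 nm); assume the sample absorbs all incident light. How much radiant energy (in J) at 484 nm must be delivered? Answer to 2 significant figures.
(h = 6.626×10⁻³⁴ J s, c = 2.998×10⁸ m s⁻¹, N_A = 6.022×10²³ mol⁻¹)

260 J

Photons that must be absorbed: 2.73×10⁻⁶ / 0.0026 = 0.001050 mol.
Photon energy: hc/λ = 4.104×10⁻¹⁹ J; per mole, 2.471×10⁵ J mol⁻¹.
Energy required: 0.001050 × 2.471×10⁵ = 260 J.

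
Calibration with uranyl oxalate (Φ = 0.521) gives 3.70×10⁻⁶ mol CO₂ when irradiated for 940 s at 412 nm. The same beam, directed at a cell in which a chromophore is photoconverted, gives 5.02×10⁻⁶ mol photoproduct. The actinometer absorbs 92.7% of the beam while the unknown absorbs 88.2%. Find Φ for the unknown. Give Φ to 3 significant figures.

Φ = 0.743

Photons absorbed by the actinometer: 3.70×10⁻⁶ / 0.521 = 7.102×10⁻⁶ mol.
Incident flux: 7.102×10⁻⁶ / 0.927 = 7.661×10⁻⁶ einstein.
Absorbed by unknown: 0.882 × 7.661×10⁻⁶ = 6.757×10⁻⁶ mol.
Φ(unknown) = 5.02×10⁻⁶ / 6.757×10⁻⁶ = 0.743.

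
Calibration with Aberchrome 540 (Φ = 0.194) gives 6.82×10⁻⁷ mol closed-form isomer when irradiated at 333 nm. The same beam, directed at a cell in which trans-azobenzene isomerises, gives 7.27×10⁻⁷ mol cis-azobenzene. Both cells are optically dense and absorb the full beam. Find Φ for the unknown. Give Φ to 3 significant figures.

Photons absorbed by the actinometer: 6.82×10⁻⁷ / 0.194 = 3.515×10⁻⁶ mol.
Φ(unknown) = 7.27×10⁻⁷ / 3.515×10⁻⁶ = 0.207.

Φ = 0.207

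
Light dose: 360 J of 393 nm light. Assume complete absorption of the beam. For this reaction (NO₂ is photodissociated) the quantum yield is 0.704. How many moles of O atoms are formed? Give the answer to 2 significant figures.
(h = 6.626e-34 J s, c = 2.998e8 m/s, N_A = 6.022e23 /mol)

8.3e-4 mol

Photon energy at 393 nm: hc/λ = (6.626e-34)(2.998e8)/(393e-9) = 5.055e-19 J.
Photons incident: 360 / 5.055e-19 = 7.122e20, i.e. 7.122e20/6.022e23 = 0.001183 mol.
Product: Φ × n_abs = 0.704 × 0.001183 = 8.328e-4 mol.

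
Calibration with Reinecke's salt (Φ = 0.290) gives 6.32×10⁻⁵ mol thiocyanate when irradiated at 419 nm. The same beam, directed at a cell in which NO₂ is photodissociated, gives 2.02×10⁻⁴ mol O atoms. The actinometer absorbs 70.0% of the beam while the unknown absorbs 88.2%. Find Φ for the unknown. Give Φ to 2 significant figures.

Photons absorbed by the actinometer: 6.32×10⁻⁵ / 0.290 = 2.179×10⁻⁴ mol.
Incident flux: 2.179×10⁻⁴ / 0.700 = 3.113×10⁻⁴ einstein.
Absorbed by unknown: 0.882 × 3.113×10⁻⁴ = 2.746×10⁻⁴ mol.
Φ(unknown) = 2.02×10⁻⁴ / 2.746×10⁻⁴ = 0.74.

Φ = 0.74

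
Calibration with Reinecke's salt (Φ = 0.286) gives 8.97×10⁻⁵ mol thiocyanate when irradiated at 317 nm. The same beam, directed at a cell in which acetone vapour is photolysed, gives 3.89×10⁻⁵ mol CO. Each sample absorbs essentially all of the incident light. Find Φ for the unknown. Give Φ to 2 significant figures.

Φ = 0.12

Photons absorbed by the actinometer: 8.97×10⁻⁵ / 0.286 = 3.136×10⁻⁴ mol.
Φ(unknown) = 3.89×10⁻⁵ / 3.136×10⁻⁴ = 0.12.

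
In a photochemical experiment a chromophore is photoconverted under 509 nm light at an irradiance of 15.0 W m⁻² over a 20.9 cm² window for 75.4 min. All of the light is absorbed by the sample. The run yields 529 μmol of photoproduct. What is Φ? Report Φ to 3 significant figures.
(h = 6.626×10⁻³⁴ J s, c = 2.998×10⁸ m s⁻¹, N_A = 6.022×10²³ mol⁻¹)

Φ = 0.877

Product: 529 μmol = 5.29×10⁻⁴ mol.
Photon energy at 509 nm: hc/λ = (6.626×10⁻³⁴)(2.998×10⁸)/(509×10⁻⁹) = 3.903×10⁻¹⁹ J.
Energy delivered: (15.0 W m⁻²)(20.9×10⁻⁴ m²)(4524 s) = 141.8 J.
Photons incident: 141.8 / 3.903×10⁻¹⁹ = 3.633×10²⁰, i.e. 3.633×10²⁰/6.022×10²³ = 6.033×10⁻⁴ mol.
Φ = 5.29×10⁻⁴ mol / 6.033×10⁻⁴ mol photons = 0.877.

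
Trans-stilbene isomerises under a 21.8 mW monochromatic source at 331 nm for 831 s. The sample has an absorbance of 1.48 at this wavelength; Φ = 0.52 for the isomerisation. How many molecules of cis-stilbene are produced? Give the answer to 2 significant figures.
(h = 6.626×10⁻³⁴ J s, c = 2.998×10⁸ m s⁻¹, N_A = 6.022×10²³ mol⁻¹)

1.5×10¹⁹ molecules

Photon energy at 331 nm: hc/λ = (6.626×10⁻³⁴)(2.998×10⁸)/(331×10⁻⁹) = 6.001×10⁻¹⁹ J.
Energy delivered: (21.8 mW)(831 s) = 18.12 J.
Photons incident: 18.12 / 6.001×10⁻¹⁹ = 3.019×10¹⁹, i.e. 3.019×10¹⁹/6.022×10²³ = 5.013×10⁻⁵ mol.
Fraction absorbed: 1 − 10^(−1.48) = 0.9669.
Photons absorbed: 0.9669 × 5.013×10⁻⁵ = 4.847×10⁻⁵ mol.
Product: Φ × n_abs = 0.52 × 4.847×10⁻⁵ = 2.520×10⁻⁵ mol.
As a count: 2.520×10⁻⁵ × 6.022×10²³ = 1.5×10¹⁹.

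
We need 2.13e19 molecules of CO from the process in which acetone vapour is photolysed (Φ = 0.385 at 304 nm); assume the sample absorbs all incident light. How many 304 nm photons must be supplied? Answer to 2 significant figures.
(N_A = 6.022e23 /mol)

Product: 2.13e19 / 6.022e23 = 3.537e-5 mol.
Photons that must be absorbed: 3.537e-5 / 0.385 = 9.187e-5 mol.
Photon count: 9.187e-5 × 6.022e23 = 5.5e19.

5.5e19 photons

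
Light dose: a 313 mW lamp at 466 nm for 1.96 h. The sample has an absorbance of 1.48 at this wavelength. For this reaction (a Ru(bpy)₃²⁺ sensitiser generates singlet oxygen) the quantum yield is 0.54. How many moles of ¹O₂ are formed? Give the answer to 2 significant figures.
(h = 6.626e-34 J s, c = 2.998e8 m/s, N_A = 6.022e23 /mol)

0.0045 mol

Photon energy at 466 nm: hc/λ = (6.626e-34)(2.998e8)/(466e-9) = 4.263e-19 J.
Energy delivered: (313 mW)(7056 s) = 2209 J.
Photons incident: 2209 / 4.263e-19 = 5.182e21, i.e. 5.182e21/6.022e23 = 0.008605 mol.
Fraction absorbed: 1 − 10^(−1.48) = 0.9669.
Photons absorbed: 0.9669 × 0.008605 = 0.008320 mol.
Product: Φ × n_abs = 0.54 × 0.008320 = 0.004493 mol.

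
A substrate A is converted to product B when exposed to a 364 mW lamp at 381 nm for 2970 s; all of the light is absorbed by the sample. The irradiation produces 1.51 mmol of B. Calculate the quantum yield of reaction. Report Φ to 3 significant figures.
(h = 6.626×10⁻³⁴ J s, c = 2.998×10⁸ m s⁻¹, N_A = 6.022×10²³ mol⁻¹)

Φ = 0.439

Product: 1.51 mmol = 0.00151 mol.
Photon energy at 381 nm: hc/λ = (6.626×10⁻³⁴)(2.998×10⁸)/(381×10⁻⁹) = 5.214×10⁻¹⁹ J.
Energy delivered: (364 mW)(2970 s) = 1081 J.
Photons incident: 1081 / 5.214×10⁻¹⁹ = 2.073×10²¹, i.e. 2.073×10²¹/6.022×10²³ = 0.003442 mol.
Φ = 0.00151 mol / 0.003442 mol photons = 0.439.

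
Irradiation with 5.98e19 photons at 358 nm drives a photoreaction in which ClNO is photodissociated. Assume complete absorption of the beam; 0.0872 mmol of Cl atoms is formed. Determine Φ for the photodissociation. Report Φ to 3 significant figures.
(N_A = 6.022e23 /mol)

Product: 0.0872 mmol = 8.72e-5 mol.
Moles of photons: 5.98e19 / 6.022e23 = 9.930e-5 mol.
Φ = 8.72e-5 mol / 9.930e-5 mol photons = 0.878.

Φ = 0.878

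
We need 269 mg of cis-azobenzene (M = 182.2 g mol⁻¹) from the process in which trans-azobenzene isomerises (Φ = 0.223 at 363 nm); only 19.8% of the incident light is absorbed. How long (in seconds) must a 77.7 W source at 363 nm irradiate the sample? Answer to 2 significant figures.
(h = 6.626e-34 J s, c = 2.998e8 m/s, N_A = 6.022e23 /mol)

Product: 269 mg / 182.2 g mol⁻¹ = 0.001476 mol.
Photons that must be absorbed: 0.001476 / 0.223 = 0.006619 mol.
Incident photons needed: 0.006619 / 0.198 = 0.03343 mol.
Photon energy: hc/λ = 5.472e-19 J; per mole, 3.295e5 J mol⁻¹.
Energy required: 0.03343 × 3.295e5 = 1.102e4 J.
Time: 1.102e4 J / 77.7 W = 140 s.

t ≈ 140 s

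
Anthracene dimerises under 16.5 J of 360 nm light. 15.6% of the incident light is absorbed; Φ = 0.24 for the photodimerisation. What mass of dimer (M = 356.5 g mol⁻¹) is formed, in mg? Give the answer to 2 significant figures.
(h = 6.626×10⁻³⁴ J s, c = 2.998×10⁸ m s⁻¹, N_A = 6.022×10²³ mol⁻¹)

0.66 mg

Photon energy at 360 nm: hc/λ = (6.626×10⁻³⁴)(2.998×10⁸)/(360×10⁻⁹) = 5.518×10⁻¹⁹ J.
Photons incident: 16.5 / 5.518×10⁻¹⁹ = 2.990×10¹⁹, i.e. 2.990×10¹⁹/6.022×10²³ = 4.965×10⁻⁵ mol.
Photons absorbed: 0.156 × 4.965×10⁻⁵ = 7.745×10⁻⁶ mol.
Product: Φ × n_abs = 0.24 × 7.745×10⁻⁶ = 1.859×10⁻⁶ mol.
Mass: 1.859×10⁻⁶ × 356.5 = 6.627×10⁻⁴ g = 0.66 mg.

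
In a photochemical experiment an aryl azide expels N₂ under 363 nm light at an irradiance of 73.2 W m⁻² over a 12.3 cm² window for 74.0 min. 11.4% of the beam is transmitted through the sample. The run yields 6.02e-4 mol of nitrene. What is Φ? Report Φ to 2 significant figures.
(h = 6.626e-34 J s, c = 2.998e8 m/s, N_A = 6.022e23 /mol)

Photon energy at 363 nm: hc/λ = (6.626e-34)(2.998e8)/(363e-9) = 5.472e-19 J.
Energy delivered: (73.2 W m⁻²)(12.3e-4 m²)(4440 s) = 399.8 J.
Photons incident: 399.8 / 5.472e-19 = 7.306e20, i.e. 7.306e20/6.022e23 = 0.001213 mol.
Fraction absorbed: 1 − 11.4/100 = 0.8860.
Photons absorbed: 0.8860 × 0.001213 = 0.001075 mol.
Φ = 6.02e-4 mol / 0.001075 mol photons = 0.56.

Φ = 0.56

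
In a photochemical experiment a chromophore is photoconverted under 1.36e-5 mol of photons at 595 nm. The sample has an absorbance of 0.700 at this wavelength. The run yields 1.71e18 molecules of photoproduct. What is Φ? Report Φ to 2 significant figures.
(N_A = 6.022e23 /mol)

Product: 1.71e18 / 6.022e23 = 2.840e-6 mol.
Fraction absorbed: 1 − 10^(−0.700) = 0.8005.
Photons absorbed: 0.8005 × 1.36e-5 = 1.089e-5 mol.
Φ = 2.840e-6 mol / 1.089e-5 mol photons = 0.26.

Φ = 0.26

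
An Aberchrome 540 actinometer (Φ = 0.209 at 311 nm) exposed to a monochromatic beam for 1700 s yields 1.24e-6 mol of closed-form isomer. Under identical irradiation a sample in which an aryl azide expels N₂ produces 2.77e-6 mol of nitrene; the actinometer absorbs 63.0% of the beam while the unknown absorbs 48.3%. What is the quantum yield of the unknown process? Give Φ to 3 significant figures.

Photons absorbed by the actinometer: 1.24e-6 / 0.209 = 5.933e-6 mol.
Incident flux: 5.933e-6 / 0.630 = 9.417e-6 einstein.
Absorbed by unknown: 0.483 × 9.417e-6 = 4.548e-6 mol.
Φ(unknown) = 2.77e-6 / 4.548e-6 = 0.609.

Φ = 0.609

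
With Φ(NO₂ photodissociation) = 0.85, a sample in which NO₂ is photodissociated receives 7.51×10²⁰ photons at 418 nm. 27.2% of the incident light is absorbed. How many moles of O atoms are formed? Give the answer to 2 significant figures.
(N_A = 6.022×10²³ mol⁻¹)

Moles of photons: 7.51×10²⁰ / 6.022×10²³ = 0.001247 mol.
Photons absorbed: 0.272 × 0.001247 = 3.392×10⁻⁴ mol.
Product: Φ × n_abs = 0.85 × 3.392×10⁻⁴ = 2.883×10⁻⁴ mol.

2.9×10⁻⁴ mol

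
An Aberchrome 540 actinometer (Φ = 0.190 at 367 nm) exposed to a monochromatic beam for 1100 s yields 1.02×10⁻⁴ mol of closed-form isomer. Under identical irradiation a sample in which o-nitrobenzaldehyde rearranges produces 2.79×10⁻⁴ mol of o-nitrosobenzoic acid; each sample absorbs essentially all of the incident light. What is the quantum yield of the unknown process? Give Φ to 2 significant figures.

Φ = 0.52

Photons absorbed by the actinometer: 1.02×10⁻⁴ / 0.190 = 5.368×10⁻⁴ mol.
Φ(unknown) = 2.79×10⁻⁴ / 5.368×10⁻⁴ = 0.52.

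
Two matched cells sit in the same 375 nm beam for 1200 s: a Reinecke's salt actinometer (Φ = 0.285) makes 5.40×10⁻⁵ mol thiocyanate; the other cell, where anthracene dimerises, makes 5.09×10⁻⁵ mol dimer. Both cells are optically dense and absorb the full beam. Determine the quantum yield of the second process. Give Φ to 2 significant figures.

Φ = 0.27

Photons absorbed by the actinometer: 5.40×10⁻⁵ / 0.285 = 1.895×10⁻⁴ mol.
Φ(unknown) = 5.09×10⁻⁵ / 1.895×10⁻⁴ = 0.27.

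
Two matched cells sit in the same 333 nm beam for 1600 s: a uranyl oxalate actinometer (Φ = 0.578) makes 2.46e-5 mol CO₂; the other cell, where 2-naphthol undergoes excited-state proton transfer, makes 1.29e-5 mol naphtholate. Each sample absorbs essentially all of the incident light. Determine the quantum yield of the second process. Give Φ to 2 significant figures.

Φ = 0.30

Photons absorbed by the actinometer: 2.46e-5 / 0.578 = 4.256e-5 mol.
Φ(unknown) = 1.29e-5 / 4.256e-5 = 0.30.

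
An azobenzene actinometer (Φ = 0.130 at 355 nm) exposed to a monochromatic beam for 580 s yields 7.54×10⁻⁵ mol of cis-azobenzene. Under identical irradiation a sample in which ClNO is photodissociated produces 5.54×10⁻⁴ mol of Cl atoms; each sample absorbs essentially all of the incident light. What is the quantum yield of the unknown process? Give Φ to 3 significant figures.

Photons absorbed by the actinometer: 7.54×10⁻⁵ / 0.130 = 5.800×10⁻⁴ mol.
Φ(unknown) = 5.54×10⁻⁴ / 5.800×10⁻⁴ = 0.955.

Φ = 0.955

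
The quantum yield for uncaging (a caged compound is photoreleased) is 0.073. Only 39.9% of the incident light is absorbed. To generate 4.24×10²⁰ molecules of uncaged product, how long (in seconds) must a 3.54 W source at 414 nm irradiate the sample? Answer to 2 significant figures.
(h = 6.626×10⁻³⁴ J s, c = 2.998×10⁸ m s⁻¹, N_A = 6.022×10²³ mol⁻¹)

Product: 4.24×10²⁰ / 6.022×10²³ = 7.041×10⁻⁴ mol.
Photons that must be absorbed: 7.041×10⁻⁴ / 0.073 = 0.009645 mol.
Incident photons needed: 0.009645 / 0.399 = 0.02417 mol.
Photon energy: hc/λ = 4.798×10⁻¹⁹ J; per mole, 2.889×10⁵ J mol⁻¹.
Energy required: 0.02417 × 2.889×10⁵ = 6983 J.
Time: 6983 J / 3.54 W = 2000 s.

t ≈ 2000 s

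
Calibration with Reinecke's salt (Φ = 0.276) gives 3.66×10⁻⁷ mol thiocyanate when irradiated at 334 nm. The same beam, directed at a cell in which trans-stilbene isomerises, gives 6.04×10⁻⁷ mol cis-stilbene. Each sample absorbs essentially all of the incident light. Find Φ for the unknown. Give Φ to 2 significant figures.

Photons absorbed by the actinometer: 3.66×10⁻⁷ / 0.276 = 1.326×10⁻⁶ mol.
Φ(unknown) = 6.04×10⁻⁷ / 1.326×10⁻⁶ = 0.46.

Φ = 0.46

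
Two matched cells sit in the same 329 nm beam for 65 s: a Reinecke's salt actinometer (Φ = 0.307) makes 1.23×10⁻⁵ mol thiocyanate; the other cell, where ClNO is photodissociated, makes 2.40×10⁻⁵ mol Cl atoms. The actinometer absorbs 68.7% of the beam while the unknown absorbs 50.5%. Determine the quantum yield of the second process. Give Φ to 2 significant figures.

Photons absorbed by the actinometer: 1.23×10⁻⁵ / 0.307 = 4.007×10⁻⁵ mol.
Incident flux: 4.007×10⁻⁵ / 0.687 = 5.833×10⁻⁵ einstein.
Absorbed by unknown: 0.505 × 5.833×10⁻⁵ = 2.946×10⁻⁵ mol.
Φ(unknown) = 2.40×10⁻⁵ / 2.946×10⁻⁵ = 0.81.

Φ = 0.81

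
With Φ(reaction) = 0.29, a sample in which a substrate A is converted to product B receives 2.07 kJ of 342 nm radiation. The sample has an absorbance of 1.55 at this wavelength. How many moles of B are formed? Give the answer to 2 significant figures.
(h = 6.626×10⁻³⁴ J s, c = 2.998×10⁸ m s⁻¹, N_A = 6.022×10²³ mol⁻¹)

Photon energy at 342 nm: hc/λ = (6.626×10⁻³⁴)(2.998×10⁸)/(342×10⁻⁹) = 5.808×10⁻¹⁹ J.
Incident energy: 2.07 kJ = 2070 J.
Photons incident: 2070 / 5.808×10⁻¹⁹ = 3.564×10²¹, i.e. 3.564×10²¹/6.022×10²³ = 0.005918 mol.
Fraction absorbed: 1 − 10^(−1.55) = 0.9718.
Photons absorbed: 0.9718 × 0.005918 = 0.005751 mol.
Product: Φ × n_abs = 0.29 × 0.005751 = 0.001668 mol.

0.0017 mol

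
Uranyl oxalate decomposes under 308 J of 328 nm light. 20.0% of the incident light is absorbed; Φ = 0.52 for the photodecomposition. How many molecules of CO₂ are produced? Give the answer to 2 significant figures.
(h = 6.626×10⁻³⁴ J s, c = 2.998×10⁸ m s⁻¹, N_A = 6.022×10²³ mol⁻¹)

Photon energy at 328 nm: hc/λ = (6.626×10⁻³⁴)(2.998×10⁸)/(328×10⁻⁹) = 6.056×10⁻¹⁹ J.
Photons incident: 308 / 6.056×10⁻¹⁹ = 5.086×10²⁰, i.e. 5.086×10²⁰/6.022×10²³ = 8.446×10⁻⁴ mol.
Photons absorbed: 0.200 × 8.446×10⁻⁴ = 1.689×10⁻⁴ mol.
Product: Φ × n_abs = 0.52 × 1.689×10⁻⁴ = 8.783×10⁻⁵ mol.
As a count: 8.783×10⁻⁵ × 6.022×10²³ = 5.3×10¹⁹.

5.3×10¹⁹ molecules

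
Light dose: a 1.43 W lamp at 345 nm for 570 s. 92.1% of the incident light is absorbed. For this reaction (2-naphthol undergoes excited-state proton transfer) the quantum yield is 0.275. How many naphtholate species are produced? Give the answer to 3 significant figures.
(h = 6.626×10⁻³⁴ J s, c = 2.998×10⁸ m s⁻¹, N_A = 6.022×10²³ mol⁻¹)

Photon energy at 345 nm: hc/λ = (6.626×10⁻³⁴)(2.998×10⁸)/(345×10⁻⁹) = 5.758×10⁻¹⁹ J.
Energy delivered: (1.43 W)(570 s) = 815.1 J.
Photons incident: 815.1 / 5.758×10⁻¹⁹ = 1.416×10²¹, i.e. 1.416×10²¹/6.022×10²³ = 0.002351 mol.
Photons absorbed: 0.921 × 0.002351 = 0.002165 mol.
Product: Φ × n_abs = 0.275 × 0.002165 = 5.954×10⁻⁴ mol.
As a count: 5.954×10⁻⁴ × 6.022×10²³ = 3.59×10²⁰.

3.59×10²⁰ species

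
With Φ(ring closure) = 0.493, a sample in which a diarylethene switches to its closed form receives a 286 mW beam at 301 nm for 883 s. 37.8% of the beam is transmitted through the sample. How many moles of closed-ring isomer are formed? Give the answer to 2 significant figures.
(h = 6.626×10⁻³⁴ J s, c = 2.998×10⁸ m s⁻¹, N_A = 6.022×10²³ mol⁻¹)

Photon energy at 301 nm: hc/λ = (6.626×10⁻³⁴)(2.998×10⁸)/(301×10⁻⁹) = 6.600×10⁻¹⁹ J.
Energy delivered: (286 mW)(883 s) = 252.5 J.
Photons incident: 252.5 / 6.600×10⁻¹⁹ = 3.826×10²⁰, i.e. 3.826×10²⁰/6.022×10²³ = 6.353×10⁻⁴ mol.
Fraction absorbed: 1 − 37.8/100 = 0.6220.
Photons absorbed: 0.6220 × 6.353×10⁻⁴ = 3.952×10⁻⁴ mol.
Product: Φ × n_abs = 0.493 × 3.952×10⁻⁴ = 1.948×10⁻⁴ mol.

1.9×10⁻⁴ mol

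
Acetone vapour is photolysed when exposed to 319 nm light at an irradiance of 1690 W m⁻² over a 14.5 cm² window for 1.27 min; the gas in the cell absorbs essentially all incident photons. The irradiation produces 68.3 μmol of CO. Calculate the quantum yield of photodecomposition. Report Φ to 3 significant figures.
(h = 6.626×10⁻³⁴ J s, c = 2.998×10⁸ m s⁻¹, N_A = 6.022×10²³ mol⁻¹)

Φ = 0.137

Product: 68.3 μmol = 6.83×10⁻⁵ mol.
Photon energy at 319 nm: hc/λ = (6.626×10⁻³⁴)(2.998×10⁸)/(319×10⁻⁹) = 6.227×10⁻¹⁹ J.
Energy delivered: (1690 W m⁻²)(14.5×10⁻⁴ m²)(76.2 s) = 186.7 J.
Photons incident: 186.7 / 6.227×10⁻¹⁹ = 2.998×10²⁰, i.e. 2.998×10²⁰/6.022×10²³ = 4.978×10⁻⁴ mol.
Φ = 6.83×10⁻⁵ mol / 4.978×10⁻⁴ mol photons = 0.137.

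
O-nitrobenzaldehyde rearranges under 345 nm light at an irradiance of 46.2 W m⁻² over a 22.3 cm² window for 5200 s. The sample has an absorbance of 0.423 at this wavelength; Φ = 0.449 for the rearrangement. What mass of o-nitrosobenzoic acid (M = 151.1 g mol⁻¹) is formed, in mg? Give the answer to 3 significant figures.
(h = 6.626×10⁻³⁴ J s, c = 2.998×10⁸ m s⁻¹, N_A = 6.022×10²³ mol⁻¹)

Photon energy at 345 nm: hc/λ = (6.626×10⁻³⁴)(2.998×10⁸)/(345×10⁻⁹) = 5.758×10⁻¹⁹ J.
Energy delivered: (46.2 W m⁻²)(22.3×10⁻⁴ m²)(5200 s) = 535.7 J.
Photons incident: 535.7 / 5.758×10⁻¹⁹ = 9.304×10²⁰, i.e. 9.304×10²⁰/6.022×10²³ = 0.001545 mol.
Fraction absorbed: 1 − 10^(−0.423) = 0.6224.
Photons absorbed: 0.6224 × 0.001545 = 9.616×10⁻⁴ mol.
Product: Φ × n_abs = 0.449 × 9.616×10⁻⁴ = 4.318×10⁻⁴ mol.
Mass: 4.318×10⁻⁴ × 151.1 = 0.06524 g = 65.2 mg.

65.2 mg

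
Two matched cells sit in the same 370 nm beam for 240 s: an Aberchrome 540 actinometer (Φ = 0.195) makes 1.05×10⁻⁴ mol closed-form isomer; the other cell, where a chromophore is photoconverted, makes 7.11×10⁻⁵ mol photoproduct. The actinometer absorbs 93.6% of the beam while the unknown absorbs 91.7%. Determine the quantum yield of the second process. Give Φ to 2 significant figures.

Φ = 0.13

Photons absorbed by the actinometer: 1.05×10⁻⁴ / 0.195 = 5.385×10⁻⁴ mol.
Incident flux: 5.385×10⁻⁴ / 0.936 = 5.753×10⁻⁴ einstein.
Absorbed by unknown: 0.917 × 5.753×10⁻⁴ = 5.276×10⁻⁴ mol.
Φ(unknown) = 7.11×10⁻⁵ / 5.276×10⁻⁴ = 0.13.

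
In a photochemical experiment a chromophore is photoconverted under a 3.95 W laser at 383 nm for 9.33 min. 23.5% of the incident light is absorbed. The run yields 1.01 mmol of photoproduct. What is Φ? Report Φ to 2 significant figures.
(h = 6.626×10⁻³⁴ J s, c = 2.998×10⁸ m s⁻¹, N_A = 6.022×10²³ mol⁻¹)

Φ = 0.61

Product: 1.01 mmol = 0.00101 mol.
Photon energy at 383 nm: hc/λ = (6.626×10⁻³⁴)(2.998×10⁸)/(383×10⁻⁹) = 5.187×10⁻¹⁹ J.
Energy delivered: (3.95 W)(559.8 s) = 2211 J.
Photons incident: 2211 / 5.187×10⁻¹⁹ = 4.263×10²¹, i.e. 4.263×10²¹/6.022×10²³ = 0.007079 mol.
Photons absorbed: 0.235 × 0.007079 = 0.001664 mol.
Φ = 0.00101 mol / 0.001664 mol photons = 0.61.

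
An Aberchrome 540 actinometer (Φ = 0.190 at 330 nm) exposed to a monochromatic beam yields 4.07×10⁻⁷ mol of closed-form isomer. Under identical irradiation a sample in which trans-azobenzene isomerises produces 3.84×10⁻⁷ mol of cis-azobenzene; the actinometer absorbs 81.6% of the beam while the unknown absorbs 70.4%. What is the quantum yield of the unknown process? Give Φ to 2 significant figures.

Φ = 0.21

Photons absorbed by the actinometer: 4.07×10⁻⁷ / 0.190 = 2.142×10⁻⁶ mol.
Incident flux: 2.142×10⁻⁶ / 0.816 = 2.625×10⁻⁶ einstein.
Absorbed by unknown: 0.704 × 2.625×10⁻⁶ = 1.848×10⁻⁶ mol.
Φ(unknown) = 3.84×10⁻⁷ / 1.848×10⁻⁶ = 0.21.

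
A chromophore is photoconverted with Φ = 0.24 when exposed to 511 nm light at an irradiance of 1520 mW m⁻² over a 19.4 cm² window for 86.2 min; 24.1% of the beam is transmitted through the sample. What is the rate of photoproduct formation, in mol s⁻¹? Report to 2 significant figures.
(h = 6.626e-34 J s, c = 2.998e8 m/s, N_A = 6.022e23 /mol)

Photon energy at 511 nm: hc/λ = (6.626e-34)(2.998e8)/(511e-9) = 3.887e-19 J.
Energy delivered: (1520 mW m⁻²)(19.4e-4 m²)(5172 s) = 15.25 J.
Photons incident: 15.25 / 3.887e-19 = 3.923e19, i.e. 3.923e19/6.022e23 = 6.514e-5 mol.
Fraction absorbed: 1 − 24.1/100 = 0.7590.
Photons absorbed: 0.7590 × 6.514e-5 = 4.944e-5 mol.
Product formed: 0.24 × 4.944e-5 = 1.187e-5 mol.
Rate: 1.187e-5 / 5172 s = 2.3e-9 mol s⁻¹.

2.3e-9 mol s⁻¹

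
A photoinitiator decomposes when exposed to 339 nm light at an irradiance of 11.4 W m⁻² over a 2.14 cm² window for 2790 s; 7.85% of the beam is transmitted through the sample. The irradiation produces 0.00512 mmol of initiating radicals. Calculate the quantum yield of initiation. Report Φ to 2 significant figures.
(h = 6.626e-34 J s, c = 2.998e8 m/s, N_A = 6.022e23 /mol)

Product: 0.00512 mmol = 5.12e-6 mol.
Photon energy at 339 nm: hc/λ = (6.626e-34)(2.998e8)/(339e-9) = 5.860e-19 J.
Energy delivered: (11.4 W m⁻²)(2.14e-4 m²)(2790 s) = 6.806 J.
Photons incident: 6.806 / 5.860e-19 = 1.161e19, i.e. 1.161e19/6.022e23 = 1.928e-5 mol.
Fraction absorbed: 1 − 7.85/100 = 0.9215.
Photons absorbed: 0.9215 × 1.928e-5 = 1.777e-5 mol.
Φ = 5.12e-6 mol / 1.777e-5 mol photons = 0.29.

Φ = 0.29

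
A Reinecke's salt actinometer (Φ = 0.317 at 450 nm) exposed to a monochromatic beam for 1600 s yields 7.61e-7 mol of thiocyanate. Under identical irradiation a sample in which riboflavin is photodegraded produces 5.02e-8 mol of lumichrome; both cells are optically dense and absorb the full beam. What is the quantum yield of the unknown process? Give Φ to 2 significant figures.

Φ = 0.021

Photons absorbed by the actinometer: 7.61e-7 / 0.317 = 2.401e-6 mol.
Φ(unknown) = 5.02e-8 / 2.401e-6 = 0.021.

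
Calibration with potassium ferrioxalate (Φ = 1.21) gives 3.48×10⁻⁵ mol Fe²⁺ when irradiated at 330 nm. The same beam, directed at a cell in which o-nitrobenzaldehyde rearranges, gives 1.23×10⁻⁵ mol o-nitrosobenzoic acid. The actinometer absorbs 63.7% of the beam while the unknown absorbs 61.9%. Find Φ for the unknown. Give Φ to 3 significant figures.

Photons absorbed by the actinometer: 3.48×10⁻⁵ / 1.21 = 2.876×10⁻⁵ mol.
Incident flux: 2.876×10⁻⁵ / 0.637 = 4.515×10⁻⁵ einstein.
Absorbed by unknown: 0.619 × 4.515×10⁻⁵ = 2.795×10⁻⁵ mol.
Φ(unknown) = 1.23×10⁻⁵ / 2.795×10⁻⁵ = 0.440.

Φ = 0.440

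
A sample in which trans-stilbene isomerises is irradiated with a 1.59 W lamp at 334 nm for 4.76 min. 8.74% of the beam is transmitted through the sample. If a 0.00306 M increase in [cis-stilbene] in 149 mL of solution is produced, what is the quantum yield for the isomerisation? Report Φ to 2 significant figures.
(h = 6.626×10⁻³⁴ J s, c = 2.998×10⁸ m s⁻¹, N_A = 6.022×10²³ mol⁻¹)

Product: (0.00306 M)(0.149 L) = 4.559×10⁻⁴ mol.
Photon energy at 334 nm: hc/λ = (6.626×10⁻³⁴)(2.998×10⁸)/(334×10⁻⁹) = 5.948×10⁻¹⁹ J.
Energy delivered: (1.59 W)(285.6 s) = 454.1 J.
Photons incident: 454.1 / 5.948×10⁻¹⁹ = 7.634×10²⁰, i.e. 7.634×10²⁰/6.022×10²³ = 0.001268 mol.
Fraction absorbed: 1 − 8.74/100 = 0.9126.
Photons absorbed: 0.9126 × 0.001268 = 0.001157 mol.
Φ = 4.559×10⁻⁴ mol / 0.001157 mol photons = 0.39.

Φ = 0.39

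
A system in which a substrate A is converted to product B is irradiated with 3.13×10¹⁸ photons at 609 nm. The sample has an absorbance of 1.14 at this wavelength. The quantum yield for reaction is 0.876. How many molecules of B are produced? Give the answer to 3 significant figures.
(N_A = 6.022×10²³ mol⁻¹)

Moles of photons: 3.13×10¹⁸ / 6.022×10²³ = 5.198×10⁻⁶ mol.
Fraction absorbed: 1 − 10^(−1.14) = 0.9276.
Photons absorbed: 0.9276 × 5.198×10⁻⁶ = 4.822×10⁻⁶ mol.
Product: Φ × n_abs = 0.876 × 4.822×10⁻⁶ = 4.224×10⁻⁶ mol.
As a count: 4.224×10⁻⁶ × 6.022×10²³ = 2.54×10¹⁸.

2.54×10¹⁸ molecules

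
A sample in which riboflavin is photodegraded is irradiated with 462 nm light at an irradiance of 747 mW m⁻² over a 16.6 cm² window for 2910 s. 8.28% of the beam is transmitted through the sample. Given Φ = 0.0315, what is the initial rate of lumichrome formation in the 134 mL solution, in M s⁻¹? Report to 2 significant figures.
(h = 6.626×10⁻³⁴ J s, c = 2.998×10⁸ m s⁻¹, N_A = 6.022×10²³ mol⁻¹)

1.0×10⁻⁹ M s⁻¹

Photon energy at 462 nm: hc/λ = (6.626×10⁻³⁴)(2.998×10⁸)/(462×10⁻⁹) = 4.300×10⁻¹⁹ J.
Energy delivered: (747 mW m⁻²)(16.6×10⁻⁴ m²)(2910 s) = 3.608 J.
Photons incident: 3.608 / 4.300×10⁻¹⁹ = 8.391×10¹⁸, i.e. 8.391×10¹⁸/6.022×10²³ = 1.393×10⁻⁵ mol.
Fraction absorbed: 1 − 8.28/100 = 0.9172.
Photons absorbed: 0.9172 × 1.393×10⁻⁵ = 1.278×10⁻⁵ mol.
Product formed: 0.0315 × 1.278×10⁻⁵ = 4.026×10⁻⁷ mol.
Rate: 4.026×10⁻⁷ mol / (2910 s × 0.134 L) = 1.0×10⁻⁹ M s⁻¹.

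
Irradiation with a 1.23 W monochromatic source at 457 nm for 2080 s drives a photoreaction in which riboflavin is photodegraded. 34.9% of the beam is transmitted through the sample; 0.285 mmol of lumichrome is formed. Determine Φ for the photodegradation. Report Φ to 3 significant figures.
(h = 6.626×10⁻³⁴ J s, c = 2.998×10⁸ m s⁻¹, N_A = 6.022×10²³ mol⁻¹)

Product: 0.285 mmol = 2.85×10⁻⁴ mol.
Photon energy at 457 nm: hc/λ = (6.626×10⁻³⁴)(2.998×10⁸)/(457×10⁻⁹) = 4.347×10⁻¹⁹ J.
Energy delivered: (1.23 W)(2080 s) = 2558 J.
Photons incident: 2558 / 4.347×10⁻¹⁹ = 5.885×10²¹, i.e. 5.885×10²¹/6.022×10²³ = 0.009773 mol.
Fraction absorbed: 1 − 34.9/100 = 0.6510.
Photons absorbed: 0.6510 × 0.009773 = 0.006362 mol.
Φ = 2.85×10⁻⁴ mol / 0.006362 mol photons = 0.0448.

Φ = 0.0448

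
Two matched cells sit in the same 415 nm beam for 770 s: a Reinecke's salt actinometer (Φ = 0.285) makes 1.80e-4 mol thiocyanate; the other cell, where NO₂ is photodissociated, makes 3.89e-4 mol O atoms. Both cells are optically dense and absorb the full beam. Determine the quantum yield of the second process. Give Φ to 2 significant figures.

Φ = 0.62

Photons absorbed by the actinometer: 1.80e-4 / 0.285 = 6.316e-4 mol.
Φ(unknown) = 3.89e-4 / 6.316e-4 = 0.62.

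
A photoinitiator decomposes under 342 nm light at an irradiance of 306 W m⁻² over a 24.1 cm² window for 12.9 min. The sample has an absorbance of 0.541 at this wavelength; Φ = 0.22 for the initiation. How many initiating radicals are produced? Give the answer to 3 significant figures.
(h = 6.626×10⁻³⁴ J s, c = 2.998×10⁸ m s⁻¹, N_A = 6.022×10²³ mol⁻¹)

Photon energy at 342 nm: hc/λ = (6.626×10⁻³⁴)(2.998×10⁸)/(342×10⁻⁹) = 5.808×10⁻¹⁹ J.
Energy delivered: (306 W m⁻²)(24.1×10⁻⁴ m²)(774 s) = 570.8 J.
Photons incident: 570.8 / 5.808×10⁻¹⁹ = 9.828×10²⁰, i.e. 9.828×10²⁰/6.022×10²³ = 0.001632 mol.
Fraction absorbed: 1 − 10^(−0.541) = 0.7123.
Photons absorbed: 0.7123 × 0.001632 = 0.001162 mol.
Product: Φ × n_abs = 0.22 × 0.001162 = 2.556×10⁻⁴ mol.
As a count: 2.556×10⁻⁴ × 6.022×10²³ = 1.54×10²⁰.

1.54×10²⁰ initiating radicals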